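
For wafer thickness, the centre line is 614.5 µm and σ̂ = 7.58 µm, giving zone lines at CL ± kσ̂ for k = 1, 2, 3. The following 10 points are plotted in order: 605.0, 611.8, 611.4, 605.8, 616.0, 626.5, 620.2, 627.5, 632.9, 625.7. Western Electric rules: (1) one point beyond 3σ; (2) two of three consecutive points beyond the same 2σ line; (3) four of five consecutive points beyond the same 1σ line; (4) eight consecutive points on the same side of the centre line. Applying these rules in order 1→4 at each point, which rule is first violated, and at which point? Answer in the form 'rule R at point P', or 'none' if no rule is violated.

Zone of each point (C = within 1σ̂, B = 1σ̂–2σ̂, A = 2σ̂–3σ̂, * = beyond 3σ̂; sign = side of CL): 1:-B, 2:-C, 3:-C, 4:-B, 5:+C, 6:+B, 7:+C, 8:+B, 9:+A, 10:+B
Rule 3 (four of five consecutive points beyond the same 1σ limit) is satisfied at point 10.

rule 3 at point 10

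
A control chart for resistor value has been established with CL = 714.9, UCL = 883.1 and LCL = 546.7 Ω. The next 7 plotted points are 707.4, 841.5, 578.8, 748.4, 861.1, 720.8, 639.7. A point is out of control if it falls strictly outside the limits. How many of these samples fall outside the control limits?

All 7 points lie within [546.7, 883.1].

0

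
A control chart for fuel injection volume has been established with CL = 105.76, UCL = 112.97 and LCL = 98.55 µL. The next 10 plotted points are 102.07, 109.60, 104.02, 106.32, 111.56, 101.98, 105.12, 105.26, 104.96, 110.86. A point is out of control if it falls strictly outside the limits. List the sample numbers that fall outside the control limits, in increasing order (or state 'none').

none

All 10 points lie within [98.55, 112.97].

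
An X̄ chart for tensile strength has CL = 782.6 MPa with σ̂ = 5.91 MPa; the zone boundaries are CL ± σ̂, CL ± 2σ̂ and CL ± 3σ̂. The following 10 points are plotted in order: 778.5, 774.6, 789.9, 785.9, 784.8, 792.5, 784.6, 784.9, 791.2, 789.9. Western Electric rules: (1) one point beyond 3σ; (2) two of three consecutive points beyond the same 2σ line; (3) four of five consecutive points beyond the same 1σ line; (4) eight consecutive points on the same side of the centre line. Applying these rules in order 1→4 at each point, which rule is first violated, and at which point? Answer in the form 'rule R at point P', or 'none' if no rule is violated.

rule 4 at point 10

Zone of each point (C = within 1σ̂, B = 1σ̂–2σ̂, A = 2σ̂–3σ̂, * = beyond 3σ̂; sign = side of CL): 1:-C, 2:-B, 3:+B, 4:+C, 5:+C, 6:+B, 7:+C, 8:+C, 9:+B, 10:+B
Rule 4 (eight consecutive points on the same side of the centre line) is satisfied at point 10.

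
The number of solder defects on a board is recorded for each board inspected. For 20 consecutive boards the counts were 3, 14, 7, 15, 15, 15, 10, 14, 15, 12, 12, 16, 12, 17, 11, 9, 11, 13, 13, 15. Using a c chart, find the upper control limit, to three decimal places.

c̄ = (3 + 14 + 7 + 15 + 15 + 15 + 10 + 14 + 15 + 12 + 12 + 16 + 12 + 17 + 11 + 9 + 11 + 13 + 13 + 15) / 20 = 249 / 20 = 12.4500
UCL = c̄ + 3√c̄ = 12.4500 + 3 × √12.4500 = 12.4500 + 3 × 3.5285 = 23.0354

23.035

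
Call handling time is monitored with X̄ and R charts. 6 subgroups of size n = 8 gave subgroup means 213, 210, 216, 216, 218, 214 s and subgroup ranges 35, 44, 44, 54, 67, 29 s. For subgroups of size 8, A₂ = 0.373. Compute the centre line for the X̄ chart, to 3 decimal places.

214.500

X̄̄ = (213 + 210 + 216 + 216 + 218 + 214) / 6 = 1287.0000 / 6 = 214.5000
CL = X̄̄ = 214.5000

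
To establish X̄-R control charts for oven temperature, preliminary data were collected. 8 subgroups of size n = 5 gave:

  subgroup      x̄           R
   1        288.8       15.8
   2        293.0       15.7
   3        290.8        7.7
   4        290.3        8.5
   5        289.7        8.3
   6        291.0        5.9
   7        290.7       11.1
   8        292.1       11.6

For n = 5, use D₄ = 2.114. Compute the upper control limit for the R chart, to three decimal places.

22.356

R̄ = (15.8 + 15.7 + 7.7 + 8.5 + 8.3 + 5.9 + 11.1 + 11.6) / 8 = 84.6000 / 8 = 10.5750
UCL_R = D₄·R̄ = 2.114 × 10.5750 = 22.3555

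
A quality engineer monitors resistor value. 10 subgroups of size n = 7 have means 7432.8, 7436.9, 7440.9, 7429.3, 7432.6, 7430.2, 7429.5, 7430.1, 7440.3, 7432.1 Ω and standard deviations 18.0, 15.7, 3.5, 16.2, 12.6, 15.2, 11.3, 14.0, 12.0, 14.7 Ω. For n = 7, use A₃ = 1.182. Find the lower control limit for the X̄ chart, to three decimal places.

X̄̄ = (7432.8 + 7436.9 + 7440.9 + 7429.3 + 7432.6 + 7430.2 + 7429.5 + 7430.1 + 7440.3 + 7432.1) / 10 = 7433.4700
s̄ = (18.0 + 15.7 + 3.5 + 16.2 + 12.6 + 15.2 + 11.3 + 14.0 + 12.0 + 14.7) / 10 = 13.3200
LCL = X̄̄ − A₃·s̄ = 7433.4700 − 1.182 × 13.3200 = 7417.7258

7417.726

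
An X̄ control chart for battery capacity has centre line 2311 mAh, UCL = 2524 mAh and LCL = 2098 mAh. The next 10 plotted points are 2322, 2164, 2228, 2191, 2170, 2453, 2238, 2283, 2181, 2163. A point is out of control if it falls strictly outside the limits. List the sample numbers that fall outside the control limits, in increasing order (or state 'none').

All 10 points lie within [2098, 2524].

none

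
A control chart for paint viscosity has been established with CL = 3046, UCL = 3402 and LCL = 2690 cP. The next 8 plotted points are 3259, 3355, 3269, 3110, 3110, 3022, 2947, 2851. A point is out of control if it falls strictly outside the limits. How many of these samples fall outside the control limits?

0

All 8 points lie within [2690, 3402].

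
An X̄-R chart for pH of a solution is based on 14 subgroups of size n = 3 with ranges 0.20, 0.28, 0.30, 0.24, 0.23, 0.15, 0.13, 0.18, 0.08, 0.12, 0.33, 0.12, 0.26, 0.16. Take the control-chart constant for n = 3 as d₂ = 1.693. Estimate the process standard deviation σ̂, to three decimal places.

0.117

R̄ = (0.20 + 0.28 + 0.30 + 0.24 + 0.23 + 0.15 + 0.13 + 0.18 + 0.08 + 0.12 + 0.33 + 0.12 + 0.26 + 0.16) / 14 = 0.1986
σ̂ = R̄ / d₂ = 0.1986 / 1.693 = 0.1173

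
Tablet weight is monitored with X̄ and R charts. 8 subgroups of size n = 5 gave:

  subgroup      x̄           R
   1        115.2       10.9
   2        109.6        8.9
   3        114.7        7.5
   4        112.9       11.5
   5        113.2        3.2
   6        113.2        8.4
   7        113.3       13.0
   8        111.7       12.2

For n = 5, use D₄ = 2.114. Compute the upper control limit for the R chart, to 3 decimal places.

R̄ = (10.9 + 8.9 + 7.5 + 11.5 + 3.2 + 8.4 + 13.0 + 12.2) / 8 = 75.6000 / 8 = 9.4500
UCL_R = D₄·R̄ = 2.114 × 9.4500 = 19.9773

19.977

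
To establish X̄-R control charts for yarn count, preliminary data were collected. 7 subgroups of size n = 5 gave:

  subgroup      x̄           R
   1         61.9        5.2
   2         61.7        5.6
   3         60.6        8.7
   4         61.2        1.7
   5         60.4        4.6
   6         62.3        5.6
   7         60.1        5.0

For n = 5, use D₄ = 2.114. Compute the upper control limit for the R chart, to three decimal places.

R̄ = (5.2 + 5.6 + 8.7 + 1.7 + 4.6 + 5.6 + 5.0) / 7 = 36.4000 / 7 = 5.2000
UCL_R = D₄·R̄ = 2.114 × 5.2000 = 10.9928

10.993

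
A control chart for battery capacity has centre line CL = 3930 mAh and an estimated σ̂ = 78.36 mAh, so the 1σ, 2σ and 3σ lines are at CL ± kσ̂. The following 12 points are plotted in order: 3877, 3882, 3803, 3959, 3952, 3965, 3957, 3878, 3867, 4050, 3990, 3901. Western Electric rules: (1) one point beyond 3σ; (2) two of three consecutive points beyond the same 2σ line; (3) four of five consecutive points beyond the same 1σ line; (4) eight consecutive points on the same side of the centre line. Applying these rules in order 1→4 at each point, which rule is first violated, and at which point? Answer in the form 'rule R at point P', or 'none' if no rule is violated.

Zone of each point (C = within 1σ̂, B = 1σ̂–2σ̂, A = 2σ̂–3σ̂, * = beyond 3σ̂; sign = side of CL): 1:-C, 2:-C, 3:-B, 4:+C, 5:+C, 6:+C, 7:+C, 8:-C, 9:-C, 10:+B, 11:+C, 12:-C
No rule fires across all 12 points.

none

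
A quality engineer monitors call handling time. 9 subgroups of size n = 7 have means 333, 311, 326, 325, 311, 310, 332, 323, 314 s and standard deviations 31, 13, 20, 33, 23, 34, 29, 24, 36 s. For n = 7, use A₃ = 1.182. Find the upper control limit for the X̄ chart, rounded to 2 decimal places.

X̄̄ = (333 + 311 + 326 + 325 + 311 + 310 + 332 + 323 + 314) / 9 = 320.5556
s̄ = (31 + 13 + 20 + 33 + 23 + 34 + 29 + 24 + 36) / 9 = 27.0000
UCL = X̄̄ + A₃·s̄ = 320.5556 + 1.182 × 27.0000 = 352.4696

352.47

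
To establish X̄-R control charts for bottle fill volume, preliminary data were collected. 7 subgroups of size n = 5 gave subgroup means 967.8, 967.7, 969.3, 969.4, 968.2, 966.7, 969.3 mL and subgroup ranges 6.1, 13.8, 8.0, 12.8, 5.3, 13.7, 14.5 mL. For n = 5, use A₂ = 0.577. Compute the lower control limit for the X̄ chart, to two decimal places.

962.23

X̄̄ = (967.8 + 967.7 + 969.3 + 969.4 + 968.2 + 966.7 + 969.3) / 7 = 6778.4000 / 7 = 968.3429
R̄ = (6.1 + 13.8 + 8.0 + 12.8 + 5.3 + 13.7 + 14.5) / 7 = 74.2000 / 7 = 10.6000
LCL = X̄̄ − A₂·R̄ = 968.3429 − 0.577 × 10.6000 = 962.2267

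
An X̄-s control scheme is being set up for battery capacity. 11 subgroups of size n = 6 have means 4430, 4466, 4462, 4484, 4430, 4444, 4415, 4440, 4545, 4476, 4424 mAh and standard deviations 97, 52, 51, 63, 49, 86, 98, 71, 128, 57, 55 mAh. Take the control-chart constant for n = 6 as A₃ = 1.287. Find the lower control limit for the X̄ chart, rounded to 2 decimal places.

X̄̄ = (4430 + 4466 + 4462 + 4484 + 4430 + 4444 + 4415 + 4440 + 4545 + 4476 + 4424) / 11 = 4456.0000
s̄ = (97 + 52 + 51 + 63 + 49 + 86 + 98 + 71 + 128 + 57 + 55) / 11 = 73.3636
LCL = X̄̄ − A₃·s̄ = 4456.0000 − 1.287 × 73.3636 = 4361.5810

4361.58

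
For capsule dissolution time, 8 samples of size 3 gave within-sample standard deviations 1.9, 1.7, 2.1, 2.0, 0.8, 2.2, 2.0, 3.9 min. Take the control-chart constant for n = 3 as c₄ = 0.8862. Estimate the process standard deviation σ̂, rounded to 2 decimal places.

2.34

s̄ = (1.9 + 1.7 + 2.1 + 2.0 + 0.8 + 2.2 + 2.0 + 3.9) / 8 = 2.0750
σ̂ = s̄ / c₄ = 2.0750 / 0.8862 = 2.3415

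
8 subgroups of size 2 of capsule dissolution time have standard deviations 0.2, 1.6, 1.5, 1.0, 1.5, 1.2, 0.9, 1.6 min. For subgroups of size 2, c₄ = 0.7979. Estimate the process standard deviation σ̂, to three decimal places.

1.488

s̄ = (0.2 + 1.6 + 1.5 + 1.0 + 1.5 + 1.2 + 0.9 + 1.6) / 8 = 1.1875
σ̂ = s̄ / c₄ = 1.1875 / 0.7979 = 1.4883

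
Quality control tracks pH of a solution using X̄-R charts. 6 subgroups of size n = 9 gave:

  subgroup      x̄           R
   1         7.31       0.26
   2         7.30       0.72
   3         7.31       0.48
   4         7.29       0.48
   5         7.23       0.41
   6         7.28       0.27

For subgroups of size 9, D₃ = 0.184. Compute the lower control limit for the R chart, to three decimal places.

0.080

R̄ = (0.26 + 0.72 + 0.48 + 0.48 + 0.41 + 0.27) / 6 = 2.6200 / 6 = 0.4367
LCL_R = D₃·R̄ = 0.184 × 0.4367 = 0.0803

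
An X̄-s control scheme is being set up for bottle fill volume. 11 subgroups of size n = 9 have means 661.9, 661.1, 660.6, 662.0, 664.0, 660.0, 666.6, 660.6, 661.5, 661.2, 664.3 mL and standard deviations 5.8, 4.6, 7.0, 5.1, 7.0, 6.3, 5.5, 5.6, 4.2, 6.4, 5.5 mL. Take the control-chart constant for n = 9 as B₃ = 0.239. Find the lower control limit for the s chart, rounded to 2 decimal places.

1.37

s̄ = (5.8 + 4.6 + 7.0 + 5.1 + 7.0 + 6.3 + 5.5 + 5.6 + 4.2 + 6.4 + 5.5) / 11 = 5.7273
LCL_s = B₃·s̄ = 0.239 × 5.7273 = 1.3688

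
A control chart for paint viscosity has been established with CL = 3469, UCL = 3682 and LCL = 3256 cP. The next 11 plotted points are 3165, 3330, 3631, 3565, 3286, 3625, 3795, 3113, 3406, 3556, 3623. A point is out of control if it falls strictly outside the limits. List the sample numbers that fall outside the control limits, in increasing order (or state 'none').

1, 7, 8

Compare each point to [3256, 3682]: sample 1 = 3165 < LCL; sample 7 = 3795 > UCL; sample 8 = 3113 < LCL.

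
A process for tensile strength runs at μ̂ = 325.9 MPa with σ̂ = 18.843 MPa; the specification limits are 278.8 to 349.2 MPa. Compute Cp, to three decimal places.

Cp = (USL − LSL) / (6σ̂) = (349.2 − 278.8) / (6 × 18.843) = 70.4000 / 113.0580 = 0.6227

0.623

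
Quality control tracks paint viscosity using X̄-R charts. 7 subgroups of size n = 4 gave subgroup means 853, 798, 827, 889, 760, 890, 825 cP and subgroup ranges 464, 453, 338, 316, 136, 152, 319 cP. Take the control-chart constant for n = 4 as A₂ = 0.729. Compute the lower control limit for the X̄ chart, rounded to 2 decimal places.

X̄̄ = (853 + 798 + 827 + 889 + 760 + 890 + 825) / 7 = 5842.0000 / 7 = 834.5714
R̄ = (464 + 453 + 338 + 316 + 136 + 152 + 319) / 7 = 2178.0000 / 7 = 311.1429
LCL = X̄̄ − A₂·R̄ = 834.5714 − 0.729 × 311.1429 = 607.7483

607.75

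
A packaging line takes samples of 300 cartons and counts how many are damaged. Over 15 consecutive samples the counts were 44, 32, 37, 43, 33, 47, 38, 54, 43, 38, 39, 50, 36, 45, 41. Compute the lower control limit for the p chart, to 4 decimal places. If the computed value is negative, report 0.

p̄ = Σdᵢ / (k·n) = 620 / (15 × 300) = 0.13778
LCL = p̄ − 3·√(p̄(1−p̄)/n) = 0.13778 − 3 × 0.01990 = 0.07808

0.0781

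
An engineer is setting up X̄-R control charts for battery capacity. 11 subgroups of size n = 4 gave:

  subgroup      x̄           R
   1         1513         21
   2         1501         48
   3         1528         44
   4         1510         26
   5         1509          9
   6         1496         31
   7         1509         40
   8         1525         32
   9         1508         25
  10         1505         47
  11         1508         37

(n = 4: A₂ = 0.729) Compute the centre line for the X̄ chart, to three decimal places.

X̄̄ = (1513 + 1501 + 1528 + 1510 + 1509 + 1496 + 1509 + 1525 + 1508 + 1505 + 1508) / 11 = 16612.0000 / 11 = 1510.1818
CL = X̄̄ = 1510.1818

1510.182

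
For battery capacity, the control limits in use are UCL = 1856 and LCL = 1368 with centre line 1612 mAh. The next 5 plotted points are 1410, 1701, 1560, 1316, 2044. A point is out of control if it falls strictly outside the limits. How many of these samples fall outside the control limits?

Compare each point to [1368, 1856]: sample 4 = 1316 < LCL; sample 5 = 2044 > UCL.

2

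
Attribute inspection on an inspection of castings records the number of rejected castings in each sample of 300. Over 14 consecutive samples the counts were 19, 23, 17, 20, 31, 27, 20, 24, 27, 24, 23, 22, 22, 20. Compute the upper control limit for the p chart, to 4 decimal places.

p̄ = Σdᵢ / (k·n) = 319 / (14 × 300) = 0.07595
UCL = p̄ + 3·√(p̄(1−p̄)/n) = 0.07595 + 3 × √(0.07595×0.92405/300) = 0.07595 + 3 × 0.01530 = 0.12184

0.1218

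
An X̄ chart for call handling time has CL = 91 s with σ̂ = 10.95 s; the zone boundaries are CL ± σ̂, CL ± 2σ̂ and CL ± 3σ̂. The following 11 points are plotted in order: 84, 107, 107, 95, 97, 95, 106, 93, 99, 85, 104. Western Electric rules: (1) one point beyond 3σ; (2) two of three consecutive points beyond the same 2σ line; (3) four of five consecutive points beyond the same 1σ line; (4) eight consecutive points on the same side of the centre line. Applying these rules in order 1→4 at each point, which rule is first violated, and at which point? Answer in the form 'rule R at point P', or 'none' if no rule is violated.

Zone of each point (C = within 1σ̂, B = 1σ̂–2σ̂, A = 2σ̂–3σ̂, * = beyond 3σ̂; sign = side of CL): 1:-C, 2:+B, 3:+B, 4:+C, 5:+C, 6:+C, 7:+B, 8:+C, 9:+C, 10:-C, 11:+B
Rule 4 (eight consecutive points on the same side of the centre line) is satisfied at point 9.

rule 4 at point 9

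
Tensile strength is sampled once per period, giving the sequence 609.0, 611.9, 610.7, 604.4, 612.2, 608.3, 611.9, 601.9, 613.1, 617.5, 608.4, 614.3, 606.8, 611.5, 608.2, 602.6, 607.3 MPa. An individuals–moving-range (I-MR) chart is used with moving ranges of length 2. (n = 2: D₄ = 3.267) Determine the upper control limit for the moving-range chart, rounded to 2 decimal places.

18.81

Moving ranges: 2.9, 1.2, 6.3, 7.8, 3.9, 3.6, 10.0, 11.2, 4.4, 9.1, 5.9, 7.5, 4.7, 3.3, 5.6, 4.7; M̄R̄ = 92.1000 / 16 = 5.7562
UCL_MR = D₄·M̄R̄ = 3.267 × 5.7562 = 18.8057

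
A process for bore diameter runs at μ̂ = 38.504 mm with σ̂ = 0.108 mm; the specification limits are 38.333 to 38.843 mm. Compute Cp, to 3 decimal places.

0.787

Cp = (USL − LSL) / (6σ̂) = (38.843 − 38.333) / (6 × 0.108) = 0.5100 / 0.6480 = 0.7870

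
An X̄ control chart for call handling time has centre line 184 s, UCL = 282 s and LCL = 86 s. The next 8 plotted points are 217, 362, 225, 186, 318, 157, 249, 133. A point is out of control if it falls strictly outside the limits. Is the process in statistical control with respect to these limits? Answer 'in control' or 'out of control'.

out of control

Compare each point to [86, 282]: sample 2 = 362 > UCL; sample 5 = 318 > UCL.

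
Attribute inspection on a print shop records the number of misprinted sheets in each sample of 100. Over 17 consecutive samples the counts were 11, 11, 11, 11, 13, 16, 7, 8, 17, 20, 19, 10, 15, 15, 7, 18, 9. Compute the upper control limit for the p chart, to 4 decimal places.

p̄ = Σdᵢ / (k·n) = 218 / (17 × 100) = 0.12824
UCL = p̄ + 3·√(p̄(1−p̄)/n) = 0.12824 + 3 × √(0.12824×0.87176/100) = 0.12824 + 3 × 0.03344 = 0.22854

0.2285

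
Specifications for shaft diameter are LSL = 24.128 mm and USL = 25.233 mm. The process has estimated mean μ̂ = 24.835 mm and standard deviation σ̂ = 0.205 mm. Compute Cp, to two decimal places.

Cp = (USL − LSL) / (6σ̂) = (25.233 − 24.128) / (6 × 0.205) = 1.1050 / 1.2300 = 0.8984

0.90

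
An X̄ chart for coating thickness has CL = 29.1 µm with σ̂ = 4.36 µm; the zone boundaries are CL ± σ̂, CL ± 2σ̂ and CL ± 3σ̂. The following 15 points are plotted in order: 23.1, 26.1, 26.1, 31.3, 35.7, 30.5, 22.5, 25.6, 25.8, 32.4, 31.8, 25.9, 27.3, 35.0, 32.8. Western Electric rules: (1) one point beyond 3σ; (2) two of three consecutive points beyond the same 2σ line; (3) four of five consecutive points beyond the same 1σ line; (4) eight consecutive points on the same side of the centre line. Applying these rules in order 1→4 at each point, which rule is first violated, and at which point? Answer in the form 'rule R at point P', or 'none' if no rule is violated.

none

Zone of each point (C = within 1σ̂, B = 1σ̂–2σ̂, A = 2σ̂–3σ̂, * = beyond 3σ̂; sign = side of CL): 1:-B, 2:-C, 3:-C, 4:+C, 5:+B, 6:+C, 7:-B, 8:-C, 9:-C, 10:+C, 11:+C, 12:-C, 13:-C, 14:+B, 15:+C
No rule fires across all 15 points.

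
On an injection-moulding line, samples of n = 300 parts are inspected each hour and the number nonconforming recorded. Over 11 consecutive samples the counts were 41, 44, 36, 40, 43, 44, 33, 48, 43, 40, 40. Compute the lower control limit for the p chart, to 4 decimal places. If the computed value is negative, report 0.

0.0774

p̄ = Σdᵢ / (k·n) = 452 / (11 × 300) = 0.13697
LCL = p̄ − 3·√(p̄(1−p̄)/n) = 0.13697 − 3 × 0.01985 = 0.07742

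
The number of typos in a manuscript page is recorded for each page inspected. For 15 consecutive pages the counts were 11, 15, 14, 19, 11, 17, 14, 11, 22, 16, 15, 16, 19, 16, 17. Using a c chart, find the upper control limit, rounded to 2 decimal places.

27.36

c̄ = (11 + 15 + 14 + 19 + 11 + 17 + 14 + 11 + 22 + 16 + 15 + 16 + 19 + 16 + 17) / 15 = 233 / 15 = 15.5333
UCL = c̄ + 3√c̄ = 15.5333 + 3 × √15.5333 = 15.5333 + 3 × 3.9412 = 27.3570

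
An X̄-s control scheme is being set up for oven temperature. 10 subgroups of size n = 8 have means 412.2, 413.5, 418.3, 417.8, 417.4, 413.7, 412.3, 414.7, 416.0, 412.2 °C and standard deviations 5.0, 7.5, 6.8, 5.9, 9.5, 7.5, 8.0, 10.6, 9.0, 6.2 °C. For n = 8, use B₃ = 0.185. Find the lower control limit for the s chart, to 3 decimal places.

1.406

s̄ = (5.0 + 7.5 + 6.8 + 5.9 + 9.5 + 7.5 + 8.0 + 10.6 + 9.0 + 6.2) / 10 = 7.6000
LCL_s = B₃·s̄ = 0.185 × 7.6000 = 1.4060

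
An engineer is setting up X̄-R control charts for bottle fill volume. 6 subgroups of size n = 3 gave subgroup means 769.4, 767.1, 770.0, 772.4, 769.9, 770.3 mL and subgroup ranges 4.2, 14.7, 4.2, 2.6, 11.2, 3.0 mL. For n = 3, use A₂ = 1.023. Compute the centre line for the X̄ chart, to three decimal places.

769.850

X̄̄ = (769.4 + 767.1 + 770.0 + 772.4 + 769.9 + 770.3) / 6 = 4619.1000 / 6 = 769.8500
CL = X̄̄ = 769.8500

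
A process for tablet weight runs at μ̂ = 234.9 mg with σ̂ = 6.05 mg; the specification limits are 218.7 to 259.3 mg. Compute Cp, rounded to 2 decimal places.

Cp = (USL − LSL) / (6σ̂) = (259.3 − 218.7) / (6 × 6.05) = 40.6000 / 36.3000 = 1.1185

1.12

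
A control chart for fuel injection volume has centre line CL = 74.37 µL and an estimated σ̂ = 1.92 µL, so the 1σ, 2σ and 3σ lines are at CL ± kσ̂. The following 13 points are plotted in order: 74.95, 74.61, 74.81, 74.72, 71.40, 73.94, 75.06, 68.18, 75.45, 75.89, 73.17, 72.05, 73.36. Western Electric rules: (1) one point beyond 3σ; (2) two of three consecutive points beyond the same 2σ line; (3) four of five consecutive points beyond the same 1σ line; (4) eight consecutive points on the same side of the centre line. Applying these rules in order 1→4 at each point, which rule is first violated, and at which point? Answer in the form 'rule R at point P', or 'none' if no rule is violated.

Zone of each point (C = within 1σ̂, B = 1σ̂–2σ̂, A = 2σ̂–3σ̂, * = beyond 3σ̂; sign = side of CL): 1:+C, 2:+C, 3:+C, 4:+C, 5:-B, 6:-C, 7:+C, 8:-*, 9:+C, 10:+C, 11:-C, 12:-B, 13:-C
Rule 1 (one point beyond the 3σ limits) is satisfied at point 8.

rule 1 at point 8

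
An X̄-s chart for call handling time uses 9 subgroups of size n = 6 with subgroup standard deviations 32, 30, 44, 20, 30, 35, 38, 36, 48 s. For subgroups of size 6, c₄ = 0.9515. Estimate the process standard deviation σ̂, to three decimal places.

36.550

s̄ = (32 + 30 + 44 + 20 + 30 + 35 + 38 + 36 + 48) / 9 = 34.7778
σ̂ = s̄ / c₄ = 34.7778 / 0.9515 = 36.5505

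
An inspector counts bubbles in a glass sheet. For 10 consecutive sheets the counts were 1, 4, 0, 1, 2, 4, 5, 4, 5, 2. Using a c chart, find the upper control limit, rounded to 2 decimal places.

c̄ = (1 + 4 + 0 + 1 + 2 + 4 + 5 + 4 + 5 + 2) / 10 = 28 / 10 = 2.8000
UCL = c̄ + 3√c̄ = 2.8000 + 3 × √2.8000 = 2.8000 + 3 × 1.6733 = 7.8200

7.82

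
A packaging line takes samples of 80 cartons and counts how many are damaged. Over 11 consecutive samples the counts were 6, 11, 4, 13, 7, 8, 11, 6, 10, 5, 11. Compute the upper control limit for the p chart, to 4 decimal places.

p̄ = Σdᵢ / (k·n) = 92 / (11 × 80) = 0.10455
UCL = p̄ + 3·√(p̄(1−p̄)/n) = 0.10455 + 3 × √(0.10455×0.89545/80) = 0.10455 + 3 × 0.03421 = 0.20717

0.2072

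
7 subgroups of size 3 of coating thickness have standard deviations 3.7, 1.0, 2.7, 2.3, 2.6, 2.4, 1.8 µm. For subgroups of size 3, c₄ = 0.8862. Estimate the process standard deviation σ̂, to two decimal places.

2.66

s̄ = (3.7 + 1.0 + 2.7 + 2.3 + 2.6 + 2.4 + 1.8) / 7 = 2.3571
σ̂ = s̄ / c₄ = 2.3571 / 0.8862 = 2.6598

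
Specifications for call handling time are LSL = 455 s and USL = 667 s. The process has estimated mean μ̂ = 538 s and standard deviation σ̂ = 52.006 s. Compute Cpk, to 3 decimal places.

0.532

Cpu = (USL − μ̂) / (3σ̂) = (667 − 538) / (3 × 52.006) = 0.8268; Cpl = (μ̂ − LSL) / (3σ̂) = (538 − 455) / (3 × 52.006) = 0.5320; Cpk = min(Cpu, Cpl) = 0.5320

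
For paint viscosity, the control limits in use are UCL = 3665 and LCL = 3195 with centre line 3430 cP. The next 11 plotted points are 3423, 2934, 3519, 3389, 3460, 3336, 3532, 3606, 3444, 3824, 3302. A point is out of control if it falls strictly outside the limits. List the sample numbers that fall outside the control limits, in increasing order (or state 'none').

2, 10

Compare each point to [3195, 3665]: sample 2 = 2934 < LCL; sample 10 = 3824 > UCL.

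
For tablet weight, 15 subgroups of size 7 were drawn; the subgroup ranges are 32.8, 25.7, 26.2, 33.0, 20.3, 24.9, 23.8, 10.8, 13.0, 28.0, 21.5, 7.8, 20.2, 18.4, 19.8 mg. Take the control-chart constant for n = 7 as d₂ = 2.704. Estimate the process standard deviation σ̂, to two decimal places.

8.04

R̄ = (32.8 + 25.7 + 26.2 + 33.0 + 20.3 + 24.9 + 23.8 + 10.8 + 13.0 + 28.0 + 21.5 + 7.8 + 20.2 + 18.4 + 19.8) / 15 = 21.7467
σ̂ = R̄ / d₂ = 21.7467 / 2.704 = 8.0424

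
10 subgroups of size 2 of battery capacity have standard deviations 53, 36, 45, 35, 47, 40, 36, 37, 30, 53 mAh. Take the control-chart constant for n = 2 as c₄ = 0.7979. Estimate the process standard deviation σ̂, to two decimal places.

s̄ = (53 + 36 + 45 + 35 + 47 + 40 + 36 + 37 + 30 + 53) / 10 = 41.2000
σ̂ = s̄ / c₄ = 41.2000 / 0.7979 = 51.6355

51.64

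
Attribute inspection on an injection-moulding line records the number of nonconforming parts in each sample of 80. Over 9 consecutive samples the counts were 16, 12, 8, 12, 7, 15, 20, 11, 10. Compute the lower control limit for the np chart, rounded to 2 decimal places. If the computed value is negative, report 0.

p̄ = Σdᵢ / (k·n) = 111 / (9 × 80) = 0.15417
LCL = np̄ − 3·√(np̄(1−p̄)) = 12.3333 − 3 × 3.2299 = 2.6438

2.64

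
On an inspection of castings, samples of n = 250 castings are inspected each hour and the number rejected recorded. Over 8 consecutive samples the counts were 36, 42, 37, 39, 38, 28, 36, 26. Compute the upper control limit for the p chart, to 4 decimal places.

0.2070

p̄ = Σdᵢ / (k·n) = 282 / (8 × 250) = 0.14100
UCL = p̄ + 3·√(p̄(1−p̄)/n) = 0.14100 + 3 × √(0.14100×0.85900/250) = 0.14100 + 3 × 0.02201 = 0.20703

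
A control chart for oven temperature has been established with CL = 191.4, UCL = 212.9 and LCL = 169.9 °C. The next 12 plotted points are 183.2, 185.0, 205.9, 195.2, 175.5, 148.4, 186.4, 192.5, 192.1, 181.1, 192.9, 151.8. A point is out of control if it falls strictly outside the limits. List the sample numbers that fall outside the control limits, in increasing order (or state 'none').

Compare each point to [169.9, 212.9]: sample 6 = 148.4 < LCL; sample 12 = 151.8 < LCL.

6, 12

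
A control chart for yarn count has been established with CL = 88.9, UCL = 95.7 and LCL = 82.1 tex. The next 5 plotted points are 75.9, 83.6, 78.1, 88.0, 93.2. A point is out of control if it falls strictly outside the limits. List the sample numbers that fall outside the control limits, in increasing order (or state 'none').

1, 3

Compare each point to [82.1, 95.7]: sample 1 = 75.9 < LCL; sample 3 = 78.1 < LCL.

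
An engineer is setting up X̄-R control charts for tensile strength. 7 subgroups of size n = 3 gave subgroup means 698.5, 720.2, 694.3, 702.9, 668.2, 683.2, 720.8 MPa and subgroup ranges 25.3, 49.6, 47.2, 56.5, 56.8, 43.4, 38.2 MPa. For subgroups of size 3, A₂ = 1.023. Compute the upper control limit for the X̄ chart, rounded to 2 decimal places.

744.63

X̄̄ = (698.5 + 720.2 + 694.3 + 702.9 + 668.2 + 683.2 + 720.8) / 7 = 4888.1000 / 7 = 698.3000
R̄ = (25.3 + 49.6 + 47.2 + 56.5 + 56.8 + 43.4 + 38.2) / 7 = 317.0000 / 7 = 45.2857
UCL = X̄̄ + A₂·R̄ = 698.3000 + 1.023 × 45.2857 = 744.6273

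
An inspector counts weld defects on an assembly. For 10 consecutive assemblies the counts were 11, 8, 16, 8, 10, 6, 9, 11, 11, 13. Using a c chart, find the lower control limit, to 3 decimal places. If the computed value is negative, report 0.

c̄ = (11 + 8 + 16 + 8 + 10 + 6 + 9 + 11 + 11 + 13) / 10 = 103 / 10 = 10.3000
LCL = c̄ − 3√c̄ = 10.3000 − 3 × 3.2094 = 0.6719

0.672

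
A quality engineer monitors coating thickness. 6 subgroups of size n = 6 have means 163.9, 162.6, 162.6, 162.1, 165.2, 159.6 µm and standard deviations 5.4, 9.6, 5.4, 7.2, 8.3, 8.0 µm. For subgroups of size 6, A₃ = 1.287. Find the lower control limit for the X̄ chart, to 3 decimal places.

X̄̄ = (163.9 + 162.6 + 162.6 + 162.1 + 165.2 + 159.6) / 6 = 162.6667
s̄ = (5.4 + 9.6 + 5.4 + 7.2 + 8.3 + 8.0) / 6 = 7.3167
LCL = X̄̄ − A₃·s̄ = 162.6667 − 1.287 × 7.3167 = 153.2501

153.250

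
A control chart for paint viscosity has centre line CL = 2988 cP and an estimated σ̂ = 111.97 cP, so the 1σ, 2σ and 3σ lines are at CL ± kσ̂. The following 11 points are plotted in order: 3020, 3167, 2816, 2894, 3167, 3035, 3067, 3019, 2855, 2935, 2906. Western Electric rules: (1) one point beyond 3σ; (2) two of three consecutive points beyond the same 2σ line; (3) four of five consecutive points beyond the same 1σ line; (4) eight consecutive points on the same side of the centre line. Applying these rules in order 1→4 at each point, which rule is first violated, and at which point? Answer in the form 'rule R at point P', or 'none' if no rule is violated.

none

Zone of each point (C = within 1σ̂, B = 1σ̂–2σ̂, A = 2σ̂–3σ̂, * = beyond 3σ̂; sign = side of CL): 1:+C, 2:+B, 3:-B, 4:-C, 5:+B, 6:+C, 7:+C, 8:+C, 9:-B, 10:-C, 11:-C
No rule fires across all 11 points.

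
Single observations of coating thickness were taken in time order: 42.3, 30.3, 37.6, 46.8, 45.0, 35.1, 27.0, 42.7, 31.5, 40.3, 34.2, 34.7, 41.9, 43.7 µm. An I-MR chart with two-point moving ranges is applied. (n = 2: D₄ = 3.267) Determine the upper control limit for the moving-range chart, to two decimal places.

25.03

Moving ranges: 12.0, 7.3, 9.2, 1.8, 9.9, 8.1, 15.7, 11.2, 8.8, 6.1, 0.5, 7.2, 1.8; M̄R̄ = 99.6000 / 13 = 7.6615
UCL_MR = D₄·M̄R̄ = 3.267 × 7.6615 = 25.0302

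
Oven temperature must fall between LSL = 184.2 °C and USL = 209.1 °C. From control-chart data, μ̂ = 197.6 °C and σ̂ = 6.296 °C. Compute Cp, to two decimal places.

0.66

Cp = (USL − LSL) / (6σ̂) = (209.1 − 184.2) / (6 × 6.296) = 24.9000 / 37.7760 = 0.6591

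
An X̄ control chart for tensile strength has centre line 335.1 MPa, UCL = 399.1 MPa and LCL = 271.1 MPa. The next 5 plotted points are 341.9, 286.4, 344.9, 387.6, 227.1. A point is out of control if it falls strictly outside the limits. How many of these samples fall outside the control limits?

Compare each point to [271.1, 399.1]: sample 5 = 227.1 < LCL.

1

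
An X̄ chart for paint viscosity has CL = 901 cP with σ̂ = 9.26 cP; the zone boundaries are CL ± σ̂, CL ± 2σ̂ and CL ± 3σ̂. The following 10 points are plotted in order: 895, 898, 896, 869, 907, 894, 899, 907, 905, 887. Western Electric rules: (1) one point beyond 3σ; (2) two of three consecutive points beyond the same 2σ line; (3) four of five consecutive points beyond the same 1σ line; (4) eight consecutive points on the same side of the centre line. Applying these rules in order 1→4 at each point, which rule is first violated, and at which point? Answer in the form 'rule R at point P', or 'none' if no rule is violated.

Zone of each point (C = within 1σ̂, B = 1σ̂–2σ̂, A = 2σ̂–3σ̂, * = beyond 3σ̂; sign = side of CL): 1:-C, 2:-C, 3:-C, 4:-*, 5:+C, 6:-C, 7:-C, 8:+C, 9:+C, 10:-B
Rule 1 (one point beyond the 3σ limits) is satisfied at point 4.

rule 1 at point 4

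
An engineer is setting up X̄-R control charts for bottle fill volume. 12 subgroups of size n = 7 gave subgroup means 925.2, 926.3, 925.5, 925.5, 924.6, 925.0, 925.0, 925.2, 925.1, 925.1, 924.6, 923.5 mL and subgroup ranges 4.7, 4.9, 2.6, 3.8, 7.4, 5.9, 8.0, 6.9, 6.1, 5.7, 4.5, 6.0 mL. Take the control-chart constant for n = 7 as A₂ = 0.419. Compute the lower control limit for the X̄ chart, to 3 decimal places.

X̄̄ = (925.2 + 926.3 + 925.5 + 925.5 + 924.6 + 925.0 + 925.0 + 925.2 + 925.1 + 925.1 + 924.6 + 923.5) / 12 = 11100.6000 / 12 = 925.0500
R̄ = (4.7 + 4.9 + 2.6 + 3.8 + 7.4 + 5.9 + 8.0 + 6.9 + 6.1 + 5.7 + 4.5 + 6.0) / 12 = 66.5000 / 12 = 5.5417
LCL = X̄̄ − A₂·R̄ = 925.0500 − 0.419 × 5.5417 = 922.7280

922.728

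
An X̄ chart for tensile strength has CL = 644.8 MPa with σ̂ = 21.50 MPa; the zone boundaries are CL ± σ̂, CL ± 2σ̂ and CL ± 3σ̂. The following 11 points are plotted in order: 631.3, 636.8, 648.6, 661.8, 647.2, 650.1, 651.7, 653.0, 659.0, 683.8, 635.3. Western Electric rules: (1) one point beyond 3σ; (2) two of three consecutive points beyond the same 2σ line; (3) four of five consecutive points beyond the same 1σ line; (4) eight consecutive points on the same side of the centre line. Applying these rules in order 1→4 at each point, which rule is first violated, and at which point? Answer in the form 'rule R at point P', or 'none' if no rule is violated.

Zone of each point (C = within 1σ̂, B = 1σ̂–2σ̂, A = 2σ̂–3σ̂, * = beyond 3σ̂; sign = side of CL): 1:-C, 2:-C, 3:+C, 4:+C, 5:+C, 6:+C, 7:+C, 8:+C, 9:+C, 10:+B, 11:-C
Rule 4 (eight consecutive points on the same side of the centre line) is satisfied at point 10.

rule 4 at point 10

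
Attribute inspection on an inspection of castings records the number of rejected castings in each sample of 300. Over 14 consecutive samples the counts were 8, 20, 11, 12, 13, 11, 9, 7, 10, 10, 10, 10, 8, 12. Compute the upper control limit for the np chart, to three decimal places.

p̄ = Σdᵢ / (k·n) = 151 / (14 × 300) = 0.03595
UCL = np̄ + 3·√(np̄(1−p̄)) = 10.7857 + 3 × √(10.7857×0.96405) = 10.7857 + 3 × 3.2246 = 20.4595

20.459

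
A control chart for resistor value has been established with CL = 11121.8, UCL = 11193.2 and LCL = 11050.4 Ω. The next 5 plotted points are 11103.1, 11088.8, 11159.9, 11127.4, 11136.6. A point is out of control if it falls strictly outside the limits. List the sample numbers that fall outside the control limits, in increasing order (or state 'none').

none

All 5 points lie within [11050.4, 11193.2].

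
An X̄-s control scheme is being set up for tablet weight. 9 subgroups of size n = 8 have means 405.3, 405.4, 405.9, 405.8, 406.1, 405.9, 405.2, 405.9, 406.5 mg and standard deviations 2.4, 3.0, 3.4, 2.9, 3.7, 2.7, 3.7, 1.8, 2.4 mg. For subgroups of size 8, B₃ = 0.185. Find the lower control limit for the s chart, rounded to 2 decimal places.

0.53

s̄ = (2.4 + 3.0 + 3.4 + 2.9 + 3.7 + 2.7 + 3.7 + 1.8 + 2.4) / 9 = 2.8889
LCL_s = B₃·s̄ = 0.185 × 2.8889 = 0.5344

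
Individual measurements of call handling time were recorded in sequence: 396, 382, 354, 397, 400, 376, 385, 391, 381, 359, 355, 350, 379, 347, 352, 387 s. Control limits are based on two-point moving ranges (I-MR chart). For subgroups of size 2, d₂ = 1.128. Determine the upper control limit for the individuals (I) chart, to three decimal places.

X̄ = (396 + 382 + 354 + 397 + 400 + 376 + 385 + 391 + 381 + 359 + 355 + 350 + 379 + 347 + 352 + 387) / 16 = 374.4375
Moving ranges: 14, 28, 43, 3, 24, 9, 6, 10, 22, 4, 5, 29, 32, 5, 35; M̄R̄ = 269.0000 / 15 = 17.9333
UCL = X̄ + 3·M̄R̄/d₂ = 374.4375 + 3 × 17.9333 / 1.128 = 422.1325

422.133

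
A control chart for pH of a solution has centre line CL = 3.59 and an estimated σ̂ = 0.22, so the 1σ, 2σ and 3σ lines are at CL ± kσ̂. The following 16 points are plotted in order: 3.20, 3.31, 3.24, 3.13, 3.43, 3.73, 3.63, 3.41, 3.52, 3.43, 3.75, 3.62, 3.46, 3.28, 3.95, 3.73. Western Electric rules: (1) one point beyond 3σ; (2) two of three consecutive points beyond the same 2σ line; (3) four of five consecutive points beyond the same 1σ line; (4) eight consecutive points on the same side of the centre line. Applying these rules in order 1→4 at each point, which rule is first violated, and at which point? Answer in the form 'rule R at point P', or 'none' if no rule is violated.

Zone of each point (C = within 1σ̂, B = 1σ̂–2σ̂, A = 2σ̂–3σ̂, * = beyond 3σ̂; sign = side of CL): 1:-B, 2:-B, 3:-B, 4:-A, 5:-C, 6:+C, 7:+C, 8:-C, 9:-C, 10:-C, 11:+C, 12:+C, 13:-C, 14:-B, 15:+B, 16:+C
Rule 3 (four of five consecutive points beyond the same 1σ limit) is satisfied at point 4.

rule 3 at point 4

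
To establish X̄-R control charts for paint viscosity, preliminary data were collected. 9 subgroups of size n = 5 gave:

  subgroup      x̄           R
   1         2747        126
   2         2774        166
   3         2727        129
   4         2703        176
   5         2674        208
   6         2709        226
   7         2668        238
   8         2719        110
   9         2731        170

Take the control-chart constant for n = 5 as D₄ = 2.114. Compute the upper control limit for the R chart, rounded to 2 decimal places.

R̄ = (126 + 166 + 129 + 176 + 208 + 226 + 238 + 110 + 170) / 9 = 1549.0000 / 9 = 172.1111
UCL_R = D₄·R̄ = 2.114 × 172.1111 = 363.8429

363.84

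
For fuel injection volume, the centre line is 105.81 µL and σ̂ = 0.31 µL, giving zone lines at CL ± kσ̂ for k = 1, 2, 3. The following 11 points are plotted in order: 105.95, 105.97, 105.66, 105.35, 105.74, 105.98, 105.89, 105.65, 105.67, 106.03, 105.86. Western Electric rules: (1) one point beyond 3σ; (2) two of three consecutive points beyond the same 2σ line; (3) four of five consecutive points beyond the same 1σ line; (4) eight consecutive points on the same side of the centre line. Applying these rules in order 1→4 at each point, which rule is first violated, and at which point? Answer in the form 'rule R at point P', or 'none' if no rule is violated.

Zone of each point (C = within 1σ̂, B = 1σ̂–2σ̂, A = 2σ̂–3σ̂, * = beyond 3σ̂; sign = side of CL): 1:+C, 2:+C, 3:-C, 4:-B, 5:-C, 6:+C, 7:+C, 8:-C, 9:-C, 10:+C, 11:+C
No rule fires across all 11 points.

none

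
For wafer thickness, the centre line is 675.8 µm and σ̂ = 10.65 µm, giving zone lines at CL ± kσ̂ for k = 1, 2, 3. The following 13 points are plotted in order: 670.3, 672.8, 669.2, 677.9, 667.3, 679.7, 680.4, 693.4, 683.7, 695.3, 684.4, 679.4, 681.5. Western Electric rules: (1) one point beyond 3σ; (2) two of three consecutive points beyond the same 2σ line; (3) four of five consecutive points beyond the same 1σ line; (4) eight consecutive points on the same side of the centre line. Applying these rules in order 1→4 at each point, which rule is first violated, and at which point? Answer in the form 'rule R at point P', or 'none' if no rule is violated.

rule 4 at point 13

Zone of each point (C = within 1σ̂, B = 1σ̂–2σ̂, A = 2σ̂–3σ̂, * = beyond 3σ̂; sign = side of CL): 1:-C, 2:-C, 3:-C, 4:+C, 5:-C, 6:+C, 7:+C, 8:+B, 9:+C, 10:+B, 11:+C, 12:+C, 13:+C
Rule 4 (eight consecutive points on the same side of the centre line) is satisfied at point 13.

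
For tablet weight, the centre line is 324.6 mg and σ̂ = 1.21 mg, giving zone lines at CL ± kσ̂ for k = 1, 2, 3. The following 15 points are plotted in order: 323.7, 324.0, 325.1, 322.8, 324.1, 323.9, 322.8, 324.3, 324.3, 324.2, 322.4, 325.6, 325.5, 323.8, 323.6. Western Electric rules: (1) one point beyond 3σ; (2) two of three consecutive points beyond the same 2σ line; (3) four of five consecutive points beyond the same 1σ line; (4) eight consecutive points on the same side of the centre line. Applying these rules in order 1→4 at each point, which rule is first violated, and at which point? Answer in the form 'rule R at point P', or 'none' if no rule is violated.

rule 4 at point 11

Zone of each point (C = within 1σ̂, B = 1σ̂–2σ̂, A = 2σ̂–3σ̂, * = beyond 3σ̂; sign = side of CL): 1:-C, 2:-C, 3:+C, 4:-B, 5:-C, 6:-C, 7:-B, 8:-C, 9:-C, 10:-C, 11:-B, 12:+C, 13:+C, 14:-C, 15:-C
Rule 4 (eight consecutive points on the same side of the centre line) is satisfied at point 11.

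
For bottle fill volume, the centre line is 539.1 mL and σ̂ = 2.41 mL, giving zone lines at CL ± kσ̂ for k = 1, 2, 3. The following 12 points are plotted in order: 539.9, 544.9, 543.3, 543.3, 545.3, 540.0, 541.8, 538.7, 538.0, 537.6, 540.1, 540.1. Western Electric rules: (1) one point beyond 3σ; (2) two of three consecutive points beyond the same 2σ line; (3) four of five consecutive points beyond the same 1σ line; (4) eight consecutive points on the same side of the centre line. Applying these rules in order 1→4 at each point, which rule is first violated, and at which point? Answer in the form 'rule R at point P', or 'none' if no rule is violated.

rule 3 at point 5

Zone of each point (C = within 1σ̂, B = 1σ̂–2σ̂, A = 2σ̂–3σ̂, * = beyond 3σ̂; sign = side of CL): 1:+C, 2:+A, 3:+B, 4:+B, 5:+A, 6:+C, 7:+B, 8:-C, 9:-C, 10:-C, 11:+C, 12:+C
Rule 3 (four of five consecutive points beyond the same 1σ limit) is satisfied at point 5.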